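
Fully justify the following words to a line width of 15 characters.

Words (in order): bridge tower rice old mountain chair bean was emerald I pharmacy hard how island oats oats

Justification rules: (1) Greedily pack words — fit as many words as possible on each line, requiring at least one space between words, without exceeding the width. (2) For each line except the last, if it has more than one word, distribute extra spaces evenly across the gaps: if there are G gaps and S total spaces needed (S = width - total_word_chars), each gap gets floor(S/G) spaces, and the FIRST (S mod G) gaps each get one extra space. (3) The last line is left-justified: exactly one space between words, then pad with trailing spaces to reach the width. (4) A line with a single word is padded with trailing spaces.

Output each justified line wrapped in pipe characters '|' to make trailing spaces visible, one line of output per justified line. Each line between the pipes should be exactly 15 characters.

Line 1: ['bridge', 'tower'] (min_width=12, slack=3)
Line 2: ['rice', 'old'] (min_width=8, slack=7)
Line 3: ['mountain', 'chair'] (min_width=14, slack=1)
Line 4: ['bean', 'was'] (min_width=8, slack=7)
Line 5: ['emerald', 'I'] (min_width=9, slack=6)
Line 6: ['pharmacy', 'hard'] (min_width=13, slack=2)
Line 7: ['how', 'island', 'oats'] (min_width=15, slack=0)
Line 8: ['oats'] (min_width=4, slack=11)

Answer: |bridge    tower|
|rice        old|
|mountain  chair|
|bean        was|
|emerald       I|
|pharmacy   hard|
|how island oats|
|oats           |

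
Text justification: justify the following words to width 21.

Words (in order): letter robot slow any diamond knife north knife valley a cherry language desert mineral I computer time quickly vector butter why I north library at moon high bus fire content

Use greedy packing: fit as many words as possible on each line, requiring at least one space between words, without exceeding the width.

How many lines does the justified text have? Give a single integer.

Answer: 9

Derivation:
Line 1: ['letter', 'robot', 'slow', 'any'] (min_width=21, slack=0)
Line 2: ['diamond', 'knife', 'north'] (min_width=19, slack=2)
Line 3: ['knife', 'valley', 'a', 'cherry'] (min_width=21, slack=0)
Line 4: ['language', 'desert'] (min_width=15, slack=6)
Line 5: ['mineral', 'I', 'computer'] (min_width=18, slack=3)
Line 6: ['time', 'quickly', 'vector'] (min_width=19, slack=2)
Line 7: ['butter', 'why', 'I', 'north'] (min_width=18, slack=3)
Line 8: ['library', 'at', 'moon', 'high'] (min_width=20, slack=1)
Line 9: ['bus', 'fire', 'content'] (min_width=16, slack=5)
Total lines: 9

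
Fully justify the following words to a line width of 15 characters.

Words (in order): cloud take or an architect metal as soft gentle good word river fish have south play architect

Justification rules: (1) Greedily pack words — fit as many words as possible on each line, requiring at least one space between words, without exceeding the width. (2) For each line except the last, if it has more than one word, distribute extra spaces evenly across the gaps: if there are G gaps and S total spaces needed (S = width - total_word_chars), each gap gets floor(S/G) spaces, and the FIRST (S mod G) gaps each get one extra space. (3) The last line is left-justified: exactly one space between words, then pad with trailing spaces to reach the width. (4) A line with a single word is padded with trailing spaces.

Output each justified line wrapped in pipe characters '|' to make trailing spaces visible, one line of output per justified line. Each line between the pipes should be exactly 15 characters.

Line 1: ['cloud', 'take', 'or'] (min_width=13, slack=2)
Line 2: ['an', 'architect'] (min_width=12, slack=3)
Line 3: ['metal', 'as', 'soft'] (min_width=13, slack=2)
Line 4: ['gentle', 'good'] (min_width=11, slack=4)
Line 5: ['word', 'river', 'fish'] (min_width=15, slack=0)
Line 6: ['have', 'south', 'play'] (min_width=15, slack=0)
Line 7: ['architect'] (min_width=9, slack=6)

Answer: |cloud  take  or|
|an    architect|
|metal  as  soft|
|gentle     good|
|word river fish|
|have south play|
|architect      |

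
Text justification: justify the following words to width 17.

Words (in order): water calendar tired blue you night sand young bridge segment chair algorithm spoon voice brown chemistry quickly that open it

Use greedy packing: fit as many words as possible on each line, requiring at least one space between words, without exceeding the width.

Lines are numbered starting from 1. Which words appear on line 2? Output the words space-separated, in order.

Line 1: ['water', 'calendar'] (min_width=14, slack=3)
Line 2: ['tired', 'blue', 'you'] (min_width=14, slack=3)
Line 3: ['night', 'sand', 'young'] (min_width=16, slack=1)
Line 4: ['bridge', 'segment'] (min_width=14, slack=3)
Line 5: ['chair', 'algorithm'] (min_width=15, slack=2)
Line 6: ['spoon', 'voice', 'brown'] (min_width=17, slack=0)
Line 7: ['chemistry', 'quickly'] (min_width=17, slack=0)
Line 8: ['that', 'open', 'it'] (min_width=12, slack=5)

Answer: tired blue you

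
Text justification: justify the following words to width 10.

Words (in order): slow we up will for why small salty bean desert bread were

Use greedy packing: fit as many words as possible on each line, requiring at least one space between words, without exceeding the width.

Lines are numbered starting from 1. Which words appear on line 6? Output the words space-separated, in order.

Line 1: ['slow', 'we', 'up'] (min_width=10, slack=0)
Line 2: ['will', 'for'] (min_width=8, slack=2)
Line 3: ['why', 'small'] (min_width=9, slack=1)
Line 4: ['salty', 'bean'] (min_width=10, slack=0)
Line 5: ['desert'] (min_width=6, slack=4)
Line 6: ['bread', 'were'] (min_width=10, slack=0)

Answer: bread were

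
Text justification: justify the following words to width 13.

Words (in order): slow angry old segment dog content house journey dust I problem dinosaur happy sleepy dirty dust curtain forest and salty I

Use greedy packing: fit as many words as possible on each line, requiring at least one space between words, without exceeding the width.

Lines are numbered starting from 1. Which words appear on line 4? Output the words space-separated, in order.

Line 1: ['slow', 'angry'] (min_width=10, slack=3)
Line 2: ['old', 'segment'] (min_width=11, slack=2)
Line 3: ['dog', 'content'] (min_width=11, slack=2)
Line 4: ['house', 'journey'] (min_width=13, slack=0)
Line 5: ['dust', 'I'] (min_width=6, slack=7)
Line 6: ['problem'] (min_width=7, slack=6)
Line 7: ['dinosaur'] (min_width=8, slack=5)
Line 8: ['happy', 'sleepy'] (min_width=12, slack=1)
Line 9: ['dirty', 'dust'] (min_width=10, slack=3)
Line 10: ['curtain'] (min_width=7, slack=6)
Line 11: ['forest', 'and'] (min_width=10, slack=3)
Line 12: ['salty', 'I'] (min_width=7, slack=6)

Answer: house journey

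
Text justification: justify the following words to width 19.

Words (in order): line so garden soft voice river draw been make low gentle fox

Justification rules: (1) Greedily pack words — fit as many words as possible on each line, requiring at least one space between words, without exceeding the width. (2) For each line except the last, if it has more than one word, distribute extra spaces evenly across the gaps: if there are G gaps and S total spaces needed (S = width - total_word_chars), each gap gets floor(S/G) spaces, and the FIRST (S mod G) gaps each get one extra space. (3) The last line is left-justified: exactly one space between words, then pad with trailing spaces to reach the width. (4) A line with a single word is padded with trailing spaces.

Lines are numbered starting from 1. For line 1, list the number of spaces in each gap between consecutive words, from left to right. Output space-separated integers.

Answer: 1 1 1

Derivation:
Line 1: ['line', 'so', 'garden', 'soft'] (min_width=19, slack=0)
Line 2: ['voice', 'river', 'draw'] (min_width=16, slack=3)
Line 3: ['been', 'make', 'low'] (min_width=13, slack=6)
Line 4: ['gentle', 'fox'] (min_width=10, slack=9)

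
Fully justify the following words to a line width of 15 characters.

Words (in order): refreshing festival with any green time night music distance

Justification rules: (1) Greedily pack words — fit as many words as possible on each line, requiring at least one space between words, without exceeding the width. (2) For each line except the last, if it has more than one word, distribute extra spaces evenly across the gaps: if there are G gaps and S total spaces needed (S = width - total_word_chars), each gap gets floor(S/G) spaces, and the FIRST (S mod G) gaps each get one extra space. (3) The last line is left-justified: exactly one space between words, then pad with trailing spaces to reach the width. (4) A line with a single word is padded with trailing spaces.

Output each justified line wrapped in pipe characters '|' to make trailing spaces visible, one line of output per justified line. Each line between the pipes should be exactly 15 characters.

Line 1: ['refreshing'] (min_width=10, slack=5)
Line 2: ['festival', 'with'] (min_width=13, slack=2)
Line 3: ['any', 'green', 'time'] (min_width=14, slack=1)
Line 4: ['night', 'music'] (min_width=11, slack=4)
Line 5: ['distance'] (min_width=8, slack=7)

Answer: |refreshing     |
|festival   with|
|any  green time|
|night     music|
|distance       |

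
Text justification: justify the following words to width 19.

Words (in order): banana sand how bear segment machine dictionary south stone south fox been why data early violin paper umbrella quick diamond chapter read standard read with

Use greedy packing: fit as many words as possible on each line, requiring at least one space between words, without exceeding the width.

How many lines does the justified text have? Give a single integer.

Line 1: ['banana', 'sand', 'how'] (min_width=15, slack=4)
Line 2: ['bear', 'segment'] (min_width=12, slack=7)
Line 3: ['machine', 'dictionary'] (min_width=18, slack=1)
Line 4: ['south', 'stone', 'south'] (min_width=17, slack=2)
Line 5: ['fox', 'been', 'why', 'data'] (min_width=17, slack=2)
Line 6: ['early', 'violin', 'paper'] (min_width=18, slack=1)
Line 7: ['umbrella', 'quick'] (min_width=14, slack=5)
Line 8: ['diamond', 'chapter'] (min_width=15, slack=4)
Line 9: ['read', 'standard', 'read'] (min_width=18, slack=1)
Line 10: ['with'] (min_width=4, slack=15)
Total lines: 10

Answer: 10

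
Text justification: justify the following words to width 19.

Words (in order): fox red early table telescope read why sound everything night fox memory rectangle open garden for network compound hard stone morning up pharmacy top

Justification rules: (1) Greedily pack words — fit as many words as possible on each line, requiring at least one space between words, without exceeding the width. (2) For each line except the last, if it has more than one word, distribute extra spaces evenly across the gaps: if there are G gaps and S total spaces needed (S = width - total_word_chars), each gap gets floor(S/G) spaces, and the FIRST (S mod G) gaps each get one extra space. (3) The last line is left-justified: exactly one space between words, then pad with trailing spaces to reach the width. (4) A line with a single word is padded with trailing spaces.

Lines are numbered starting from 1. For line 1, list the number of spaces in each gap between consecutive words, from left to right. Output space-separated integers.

Answer: 1 1 1

Derivation:
Line 1: ['fox', 'red', 'early', 'table'] (min_width=19, slack=0)
Line 2: ['telescope', 'read', 'why'] (min_width=18, slack=1)
Line 3: ['sound', 'everything'] (min_width=16, slack=3)
Line 4: ['night', 'fox', 'memory'] (min_width=16, slack=3)
Line 5: ['rectangle', 'open'] (min_width=14, slack=5)
Line 6: ['garden', 'for', 'network'] (min_width=18, slack=1)
Line 7: ['compound', 'hard', 'stone'] (min_width=19, slack=0)
Line 8: ['morning', 'up', 'pharmacy'] (min_width=19, slack=0)
Line 9: ['top'] (min_width=3, slack=16)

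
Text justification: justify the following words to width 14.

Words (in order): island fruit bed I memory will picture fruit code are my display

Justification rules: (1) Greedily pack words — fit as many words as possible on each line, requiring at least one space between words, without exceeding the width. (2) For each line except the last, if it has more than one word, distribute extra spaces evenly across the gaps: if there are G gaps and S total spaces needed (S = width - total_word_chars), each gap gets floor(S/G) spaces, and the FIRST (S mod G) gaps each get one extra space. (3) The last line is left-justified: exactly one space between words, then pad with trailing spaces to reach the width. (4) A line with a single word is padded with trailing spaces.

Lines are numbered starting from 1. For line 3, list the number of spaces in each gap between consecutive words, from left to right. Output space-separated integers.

Answer: 3

Derivation:
Line 1: ['island', 'fruit'] (min_width=12, slack=2)
Line 2: ['bed', 'I', 'memory'] (min_width=12, slack=2)
Line 3: ['will', 'picture'] (min_width=12, slack=2)
Line 4: ['fruit', 'code', 'are'] (min_width=14, slack=0)
Line 5: ['my', 'display'] (min_width=10, slack=4)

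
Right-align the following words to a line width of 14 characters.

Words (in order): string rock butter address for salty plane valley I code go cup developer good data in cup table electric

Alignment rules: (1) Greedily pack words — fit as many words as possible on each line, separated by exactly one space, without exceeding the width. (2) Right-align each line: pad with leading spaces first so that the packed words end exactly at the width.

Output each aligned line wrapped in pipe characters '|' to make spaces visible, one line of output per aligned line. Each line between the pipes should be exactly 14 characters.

Line 1: ['string', 'rock'] (min_width=11, slack=3)
Line 2: ['butter', 'address'] (min_width=14, slack=0)
Line 3: ['for', 'salty'] (min_width=9, slack=5)
Line 4: ['plane', 'valley', 'I'] (min_width=14, slack=0)
Line 5: ['code', 'go', 'cup'] (min_width=11, slack=3)
Line 6: ['developer', 'good'] (min_width=14, slack=0)
Line 7: ['data', 'in', 'cup'] (min_width=11, slack=3)
Line 8: ['table', 'electric'] (min_width=14, slack=0)

Answer: |   string rock|
|butter address|
|     for salty|
|plane valley I|
|   code go cup|
|developer good|
|   data in cup|
|table electric|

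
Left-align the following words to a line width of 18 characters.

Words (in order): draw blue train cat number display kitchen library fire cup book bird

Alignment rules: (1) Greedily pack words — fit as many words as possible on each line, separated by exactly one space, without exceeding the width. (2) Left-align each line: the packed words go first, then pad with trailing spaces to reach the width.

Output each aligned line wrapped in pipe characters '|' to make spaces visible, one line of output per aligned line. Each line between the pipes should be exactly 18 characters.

Line 1: ['draw', 'blue', 'train'] (min_width=15, slack=3)
Line 2: ['cat', 'number', 'display'] (min_width=18, slack=0)
Line 3: ['kitchen', 'library'] (min_width=15, slack=3)
Line 4: ['fire', 'cup', 'book', 'bird'] (min_width=18, slack=0)

Answer: |draw blue train   |
|cat number display|
|kitchen library   |
|fire cup book bird|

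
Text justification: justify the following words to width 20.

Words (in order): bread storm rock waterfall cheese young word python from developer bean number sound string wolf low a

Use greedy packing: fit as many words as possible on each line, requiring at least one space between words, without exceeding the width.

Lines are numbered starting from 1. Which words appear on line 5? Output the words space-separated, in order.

Line 1: ['bread', 'storm', 'rock'] (min_width=16, slack=4)
Line 2: ['waterfall', 'cheese'] (min_width=16, slack=4)
Line 3: ['young', 'word', 'python'] (min_width=17, slack=3)
Line 4: ['from', 'developer', 'bean'] (min_width=19, slack=1)
Line 5: ['number', 'sound', 'string'] (min_width=19, slack=1)
Line 6: ['wolf', 'low', 'a'] (min_width=10, slack=10)

Answer: number sound string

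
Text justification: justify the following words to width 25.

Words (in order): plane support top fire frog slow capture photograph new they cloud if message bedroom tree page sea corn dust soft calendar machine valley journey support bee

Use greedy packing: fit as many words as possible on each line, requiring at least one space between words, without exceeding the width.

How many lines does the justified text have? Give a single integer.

Line 1: ['plane', 'support', 'top', 'fire'] (min_width=22, slack=3)
Line 2: ['frog', 'slow', 'capture'] (min_width=17, slack=8)
Line 3: ['photograph', 'new', 'they', 'cloud'] (min_width=25, slack=0)
Line 4: ['if', 'message', 'bedroom', 'tree'] (min_width=23, slack=2)
Line 5: ['page', 'sea', 'corn', 'dust', 'soft'] (min_width=23, slack=2)
Line 6: ['calendar', 'machine', 'valley'] (min_width=23, slack=2)
Line 7: ['journey', 'support', 'bee'] (min_width=19, slack=6)
Total lines: 7

Answer: 7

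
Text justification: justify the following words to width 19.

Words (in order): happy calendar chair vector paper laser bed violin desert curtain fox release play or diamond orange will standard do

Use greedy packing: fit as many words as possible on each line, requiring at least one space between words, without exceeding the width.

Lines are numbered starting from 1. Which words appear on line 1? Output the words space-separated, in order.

Line 1: ['happy', 'calendar'] (min_width=14, slack=5)
Line 2: ['chair', 'vector', 'paper'] (min_width=18, slack=1)
Line 3: ['laser', 'bed', 'violin'] (min_width=16, slack=3)
Line 4: ['desert', 'curtain', 'fox'] (min_width=18, slack=1)
Line 5: ['release', 'play', 'or'] (min_width=15, slack=4)
Line 6: ['diamond', 'orange', 'will'] (min_width=19, slack=0)
Line 7: ['standard', 'do'] (min_width=11, slack=8)

Answer: happy calendar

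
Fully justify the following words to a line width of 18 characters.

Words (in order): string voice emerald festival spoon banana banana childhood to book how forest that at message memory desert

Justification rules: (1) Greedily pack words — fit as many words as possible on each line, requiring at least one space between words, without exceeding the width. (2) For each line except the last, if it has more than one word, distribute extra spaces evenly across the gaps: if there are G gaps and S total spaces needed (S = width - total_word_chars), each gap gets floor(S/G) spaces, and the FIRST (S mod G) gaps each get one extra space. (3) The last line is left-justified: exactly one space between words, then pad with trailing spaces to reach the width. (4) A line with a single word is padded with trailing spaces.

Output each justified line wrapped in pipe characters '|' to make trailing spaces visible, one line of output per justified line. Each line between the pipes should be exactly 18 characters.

Answer: |string       voice|
|emerald   festival|
|spoon       banana|
|banana   childhood|
|to book how forest|
|that   at  message|
|memory desert     |

Derivation:
Line 1: ['string', 'voice'] (min_width=12, slack=6)
Line 2: ['emerald', 'festival'] (min_width=16, slack=2)
Line 3: ['spoon', 'banana'] (min_width=12, slack=6)
Line 4: ['banana', 'childhood'] (min_width=16, slack=2)
Line 5: ['to', 'book', 'how', 'forest'] (min_width=18, slack=0)
Line 6: ['that', 'at', 'message'] (min_width=15, slack=3)
Line 7: ['memory', 'desert'] (min_width=13, slack=5)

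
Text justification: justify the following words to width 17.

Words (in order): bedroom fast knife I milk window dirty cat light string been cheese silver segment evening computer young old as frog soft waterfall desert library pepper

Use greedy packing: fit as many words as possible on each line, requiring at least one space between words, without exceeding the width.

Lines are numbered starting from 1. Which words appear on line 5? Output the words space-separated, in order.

Answer: cheese silver

Derivation:
Line 1: ['bedroom', 'fast'] (min_width=12, slack=5)
Line 2: ['knife', 'I', 'milk'] (min_width=12, slack=5)
Line 3: ['window', 'dirty', 'cat'] (min_width=16, slack=1)
Line 4: ['light', 'string', 'been'] (min_width=17, slack=0)
Line 5: ['cheese', 'silver'] (min_width=13, slack=4)
Line 6: ['segment', 'evening'] (min_width=15, slack=2)
Line 7: ['computer', 'young'] (min_width=14, slack=3)
Line 8: ['old', 'as', 'frog', 'soft'] (min_width=16, slack=1)
Line 9: ['waterfall', 'desert'] (min_width=16, slack=1)
Line 10: ['library', 'pepper'] (min_width=14, slack=3)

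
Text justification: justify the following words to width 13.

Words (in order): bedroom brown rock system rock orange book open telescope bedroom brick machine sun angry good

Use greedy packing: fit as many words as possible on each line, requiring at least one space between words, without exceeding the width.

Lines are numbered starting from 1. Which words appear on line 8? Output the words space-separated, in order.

Line 1: ['bedroom', 'brown'] (min_width=13, slack=0)
Line 2: ['rock', 'system'] (min_width=11, slack=2)
Line 3: ['rock', 'orange'] (min_width=11, slack=2)
Line 4: ['book', 'open'] (min_width=9, slack=4)
Line 5: ['telescope'] (min_width=9, slack=4)
Line 6: ['bedroom', 'brick'] (min_width=13, slack=0)
Line 7: ['machine', 'sun'] (min_width=11, slack=2)
Line 8: ['angry', 'good'] (min_width=10, slack=3)

Answer: angry good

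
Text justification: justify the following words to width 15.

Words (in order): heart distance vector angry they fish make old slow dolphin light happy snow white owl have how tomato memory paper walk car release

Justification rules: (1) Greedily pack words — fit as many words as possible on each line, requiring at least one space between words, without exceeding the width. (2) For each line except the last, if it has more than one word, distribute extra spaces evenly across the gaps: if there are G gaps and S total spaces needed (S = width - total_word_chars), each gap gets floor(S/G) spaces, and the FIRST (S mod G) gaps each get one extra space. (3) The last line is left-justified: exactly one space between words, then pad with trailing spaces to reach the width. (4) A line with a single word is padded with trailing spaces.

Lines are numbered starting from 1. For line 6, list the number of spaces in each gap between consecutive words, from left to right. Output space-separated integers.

Answer: 6

Derivation:
Line 1: ['heart', 'distance'] (min_width=14, slack=1)
Line 2: ['vector', 'angry'] (min_width=12, slack=3)
Line 3: ['they', 'fish', 'make'] (min_width=14, slack=1)
Line 4: ['old', 'slow'] (min_width=8, slack=7)
Line 5: ['dolphin', 'light'] (min_width=13, slack=2)
Line 6: ['happy', 'snow'] (min_width=10, slack=5)
Line 7: ['white', 'owl', 'have'] (min_width=14, slack=1)
Line 8: ['how', 'tomato'] (min_width=10, slack=5)
Line 9: ['memory', 'paper'] (min_width=12, slack=3)
Line 10: ['walk', 'car'] (min_width=8, slack=7)
Line 11: ['release'] (min_width=7, slack=8)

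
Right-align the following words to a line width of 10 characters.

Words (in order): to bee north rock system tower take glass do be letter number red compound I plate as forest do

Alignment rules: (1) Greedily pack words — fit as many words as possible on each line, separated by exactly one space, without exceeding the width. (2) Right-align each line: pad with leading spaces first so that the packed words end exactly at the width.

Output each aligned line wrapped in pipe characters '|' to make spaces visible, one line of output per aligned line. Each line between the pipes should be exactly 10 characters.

Line 1: ['to', 'bee'] (min_width=6, slack=4)
Line 2: ['north', 'rock'] (min_width=10, slack=0)
Line 3: ['system'] (min_width=6, slack=4)
Line 4: ['tower', 'take'] (min_width=10, slack=0)
Line 5: ['glass', 'do'] (min_width=8, slack=2)
Line 6: ['be', 'letter'] (min_width=9, slack=1)
Line 7: ['number', 'red'] (min_width=10, slack=0)
Line 8: ['compound', 'I'] (min_width=10, slack=0)
Line 9: ['plate', 'as'] (min_width=8, slack=2)
Line 10: ['forest', 'do'] (min_width=9, slack=1)

Answer: |    to bee|
|north rock|
|    system|
|tower take|
|  glass do|
| be letter|
|number red|
|compound I|
|  plate as|
| forest do|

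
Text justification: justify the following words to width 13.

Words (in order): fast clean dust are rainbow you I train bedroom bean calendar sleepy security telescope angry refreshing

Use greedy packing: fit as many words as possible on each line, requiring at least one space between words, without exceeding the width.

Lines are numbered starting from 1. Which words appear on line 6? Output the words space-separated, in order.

Answer: sleepy

Derivation:
Line 1: ['fast', 'clean'] (min_width=10, slack=3)
Line 2: ['dust', 'are'] (min_width=8, slack=5)
Line 3: ['rainbow', 'you', 'I'] (min_width=13, slack=0)
Line 4: ['train', 'bedroom'] (min_width=13, slack=0)
Line 5: ['bean', 'calendar'] (min_width=13, slack=0)
Line 6: ['sleepy'] (min_width=6, slack=7)
Line 7: ['security'] (min_width=8, slack=5)
Line 8: ['telescope'] (min_width=9, slack=4)
Line 9: ['angry'] (min_width=5, slack=8)
Line 10: ['refreshing'] (min_width=10, slack=3)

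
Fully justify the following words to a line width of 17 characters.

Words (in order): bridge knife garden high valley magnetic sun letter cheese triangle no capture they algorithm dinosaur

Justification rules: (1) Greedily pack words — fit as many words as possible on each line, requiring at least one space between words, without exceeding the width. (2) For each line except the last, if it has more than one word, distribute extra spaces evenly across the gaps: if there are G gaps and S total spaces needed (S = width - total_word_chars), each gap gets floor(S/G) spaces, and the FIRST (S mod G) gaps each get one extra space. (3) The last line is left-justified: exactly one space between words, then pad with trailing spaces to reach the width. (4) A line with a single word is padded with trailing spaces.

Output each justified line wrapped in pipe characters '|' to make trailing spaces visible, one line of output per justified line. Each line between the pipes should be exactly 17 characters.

Answer: |bridge      knife|
|garden       high|
|valley   magnetic|
|sun letter cheese|
|triangle       no|
|capture      they|
|algorithm        |
|dinosaur         |

Derivation:
Line 1: ['bridge', 'knife'] (min_width=12, slack=5)
Line 2: ['garden', 'high'] (min_width=11, slack=6)
Line 3: ['valley', 'magnetic'] (min_width=15, slack=2)
Line 4: ['sun', 'letter', 'cheese'] (min_width=17, slack=0)
Line 5: ['triangle', 'no'] (min_width=11, slack=6)
Line 6: ['capture', 'they'] (min_width=12, slack=5)
Line 7: ['algorithm'] (min_width=9, slack=8)
Line 8: ['dinosaur'] (min_width=8, slack=9)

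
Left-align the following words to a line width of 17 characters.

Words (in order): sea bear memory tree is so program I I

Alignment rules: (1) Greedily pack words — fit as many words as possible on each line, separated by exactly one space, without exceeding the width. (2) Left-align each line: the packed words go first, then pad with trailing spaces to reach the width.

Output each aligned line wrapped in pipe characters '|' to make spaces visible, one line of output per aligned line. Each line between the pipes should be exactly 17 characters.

Answer: |sea bear memory  |
|tree is so       |
|program I I      |

Derivation:
Line 1: ['sea', 'bear', 'memory'] (min_width=15, slack=2)
Line 2: ['tree', 'is', 'so'] (min_width=10, slack=7)
Line 3: ['program', 'I', 'I'] (min_width=11, slack=6)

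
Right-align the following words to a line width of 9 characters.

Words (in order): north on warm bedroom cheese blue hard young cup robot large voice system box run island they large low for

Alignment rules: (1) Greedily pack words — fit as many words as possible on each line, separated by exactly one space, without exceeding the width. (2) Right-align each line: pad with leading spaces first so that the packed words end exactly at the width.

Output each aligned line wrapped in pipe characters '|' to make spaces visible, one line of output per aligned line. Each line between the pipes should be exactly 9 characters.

Answer: | north on|
|     warm|
|  bedroom|
|   cheese|
|blue hard|
|young cup|
|    robot|
|    large|
|    voice|
|   system|
|  box run|
|   island|
|     they|
|large low|
|      for|

Derivation:
Line 1: ['north', 'on'] (min_width=8, slack=1)
Line 2: ['warm'] (min_width=4, slack=5)
Line 3: ['bedroom'] (min_width=7, slack=2)
Line 4: ['cheese'] (min_width=6, slack=3)
Line 5: ['blue', 'hard'] (min_width=9, slack=0)
Line 6: ['young', 'cup'] (min_width=9, slack=0)
Line 7: ['robot'] (min_width=5, slack=4)
Line 8: ['large'] (min_width=5, slack=4)
Line 9: ['voice'] (min_width=5, slack=4)
Line 10: ['system'] (min_width=6, slack=3)
Line 11: ['box', 'run'] (min_width=7, slack=2)
Line 12: ['island'] (min_width=6, slack=3)
Line 13: ['they'] (min_width=4, slack=5)
Line 14: ['large', 'low'] (min_width=9, slack=0)
Line 15: ['for'] (min_width=3, slack=6)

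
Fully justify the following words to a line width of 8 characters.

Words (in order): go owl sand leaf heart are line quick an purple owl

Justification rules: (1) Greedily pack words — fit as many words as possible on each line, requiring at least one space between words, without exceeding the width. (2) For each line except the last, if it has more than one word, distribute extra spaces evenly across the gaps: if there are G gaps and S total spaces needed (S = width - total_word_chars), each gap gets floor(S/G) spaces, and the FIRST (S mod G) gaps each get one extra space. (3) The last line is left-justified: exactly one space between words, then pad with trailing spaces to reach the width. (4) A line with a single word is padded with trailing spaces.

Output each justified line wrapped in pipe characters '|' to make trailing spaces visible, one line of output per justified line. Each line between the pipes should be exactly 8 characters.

Line 1: ['go', 'owl'] (min_width=6, slack=2)
Line 2: ['sand'] (min_width=4, slack=4)
Line 3: ['leaf'] (min_width=4, slack=4)
Line 4: ['heart'] (min_width=5, slack=3)
Line 5: ['are', 'line'] (min_width=8, slack=0)
Line 6: ['quick', 'an'] (min_width=8, slack=0)
Line 7: ['purple'] (min_width=6, slack=2)
Line 8: ['owl'] (min_width=3, slack=5)

Answer: |go   owl|
|sand    |
|leaf    |
|heart   |
|are line|
|quick an|
|purple  |
|owl     |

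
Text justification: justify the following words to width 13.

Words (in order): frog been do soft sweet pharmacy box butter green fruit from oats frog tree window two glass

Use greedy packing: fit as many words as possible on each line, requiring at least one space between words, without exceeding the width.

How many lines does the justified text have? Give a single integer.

Answer: 8

Derivation:
Line 1: ['frog', 'been', 'do'] (min_width=12, slack=1)
Line 2: ['soft', 'sweet'] (min_width=10, slack=3)
Line 3: ['pharmacy', 'box'] (min_width=12, slack=1)
Line 4: ['butter', 'green'] (min_width=12, slack=1)
Line 5: ['fruit', 'from'] (min_width=10, slack=3)
Line 6: ['oats', 'frog'] (min_width=9, slack=4)
Line 7: ['tree', 'window'] (min_width=11, slack=2)
Line 8: ['two', 'glass'] (min_width=9, slack=4)
Total lines: 8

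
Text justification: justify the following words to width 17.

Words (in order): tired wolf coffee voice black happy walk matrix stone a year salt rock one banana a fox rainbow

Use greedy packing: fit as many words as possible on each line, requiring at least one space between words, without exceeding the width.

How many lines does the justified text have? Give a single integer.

Answer: 6

Derivation:
Line 1: ['tired', 'wolf', 'coffee'] (min_width=17, slack=0)
Line 2: ['voice', 'black', 'happy'] (min_width=17, slack=0)
Line 3: ['walk', 'matrix', 'stone'] (min_width=17, slack=0)
Line 4: ['a', 'year', 'salt', 'rock'] (min_width=16, slack=1)
Line 5: ['one', 'banana', 'a', 'fox'] (min_width=16, slack=1)
Line 6: ['rainbow'] (min_width=7, slack=10)
Total lines: 6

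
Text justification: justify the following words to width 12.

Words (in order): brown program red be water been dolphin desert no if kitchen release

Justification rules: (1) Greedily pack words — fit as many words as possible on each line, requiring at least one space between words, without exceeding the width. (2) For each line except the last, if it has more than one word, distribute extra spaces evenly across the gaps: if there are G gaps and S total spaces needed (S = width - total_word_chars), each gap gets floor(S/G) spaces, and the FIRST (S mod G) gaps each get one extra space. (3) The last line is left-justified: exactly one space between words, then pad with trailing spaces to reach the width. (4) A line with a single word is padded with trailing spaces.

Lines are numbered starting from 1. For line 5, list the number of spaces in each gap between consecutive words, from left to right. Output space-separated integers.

Answer: 1 1

Derivation:
Line 1: ['brown'] (min_width=5, slack=7)
Line 2: ['program', 'red'] (min_width=11, slack=1)
Line 3: ['be', 'water'] (min_width=8, slack=4)
Line 4: ['been', 'dolphin'] (min_width=12, slack=0)
Line 5: ['desert', 'no', 'if'] (min_width=12, slack=0)
Line 6: ['kitchen'] (min_width=7, slack=5)
Line 7: ['release'] (min_width=7, slack=5)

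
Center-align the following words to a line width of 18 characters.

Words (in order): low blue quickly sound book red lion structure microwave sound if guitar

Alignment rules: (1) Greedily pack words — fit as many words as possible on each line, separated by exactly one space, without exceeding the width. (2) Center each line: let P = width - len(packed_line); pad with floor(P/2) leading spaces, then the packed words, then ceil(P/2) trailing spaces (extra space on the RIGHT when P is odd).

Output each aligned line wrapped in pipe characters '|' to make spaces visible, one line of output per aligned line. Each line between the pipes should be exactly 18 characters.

Answer: | low blue quickly |
|  sound book red  |
|  lion structure  |
|microwave sound if|
|      guitar      |

Derivation:
Line 1: ['low', 'blue', 'quickly'] (min_width=16, slack=2)
Line 2: ['sound', 'book', 'red'] (min_width=14, slack=4)
Line 3: ['lion', 'structure'] (min_width=14, slack=4)
Line 4: ['microwave', 'sound', 'if'] (min_width=18, slack=0)
Line 5: ['guitar'] (min_width=6, slack=12)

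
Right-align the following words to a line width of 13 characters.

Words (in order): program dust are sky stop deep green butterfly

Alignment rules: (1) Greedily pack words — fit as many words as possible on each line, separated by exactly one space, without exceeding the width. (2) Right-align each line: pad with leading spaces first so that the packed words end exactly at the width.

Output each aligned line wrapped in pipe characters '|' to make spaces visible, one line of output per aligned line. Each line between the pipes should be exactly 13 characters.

Answer: | program dust|
| are sky stop|
|   deep green|
|    butterfly|

Derivation:
Line 1: ['program', 'dust'] (min_width=12, slack=1)
Line 2: ['are', 'sky', 'stop'] (min_width=12, slack=1)
Line 3: ['deep', 'green'] (min_width=10, slack=3)
Line 4: ['butterfly'] (min_width=9, slack=4)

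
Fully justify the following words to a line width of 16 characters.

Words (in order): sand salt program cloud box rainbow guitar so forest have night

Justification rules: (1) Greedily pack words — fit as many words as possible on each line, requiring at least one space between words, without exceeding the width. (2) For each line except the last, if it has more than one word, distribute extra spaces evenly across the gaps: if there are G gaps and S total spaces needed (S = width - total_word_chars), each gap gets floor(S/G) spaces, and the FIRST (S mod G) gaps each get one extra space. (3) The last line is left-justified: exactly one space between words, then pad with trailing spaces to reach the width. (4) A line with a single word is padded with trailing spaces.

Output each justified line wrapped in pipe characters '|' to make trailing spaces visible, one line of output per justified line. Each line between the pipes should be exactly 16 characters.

Line 1: ['sand', 'salt'] (min_width=9, slack=7)
Line 2: ['program', 'cloud'] (min_width=13, slack=3)
Line 3: ['box', 'rainbow'] (min_width=11, slack=5)
Line 4: ['guitar', 'so', 'forest'] (min_width=16, slack=0)
Line 5: ['have', 'night'] (min_width=10, slack=6)

Answer: |sand        salt|
|program    cloud|
|box      rainbow|
|guitar so forest|
|have night      |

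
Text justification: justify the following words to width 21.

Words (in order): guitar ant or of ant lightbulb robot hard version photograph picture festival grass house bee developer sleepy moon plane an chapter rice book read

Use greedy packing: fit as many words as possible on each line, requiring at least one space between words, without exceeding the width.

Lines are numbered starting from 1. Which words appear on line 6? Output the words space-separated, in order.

Answer: developer sleepy moon

Derivation:
Line 1: ['guitar', 'ant', 'or', 'of', 'ant'] (min_width=20, slack=1)
Line 2: ['lightbulb', 'robot', 'hard'] (min_width=20, slack=1)
Line 3: ['version', 'photograph'] (min_width=18, slack=3)
Line 4: ['picture', 'festival'] (min_width=16, slack=5)
Line 5: ['grass', 'house', 'bee'] (min_width=15, slack=6)
Line 6: ['developer', 'sleepy', 'moon'] (min_width=21, slack=0)
Line 7: ['plane', 'an', 'chapter', 'rice'] (min_width=21, slack=0)
Line 8: ['book', 'read'] (min_width=9, slack=12)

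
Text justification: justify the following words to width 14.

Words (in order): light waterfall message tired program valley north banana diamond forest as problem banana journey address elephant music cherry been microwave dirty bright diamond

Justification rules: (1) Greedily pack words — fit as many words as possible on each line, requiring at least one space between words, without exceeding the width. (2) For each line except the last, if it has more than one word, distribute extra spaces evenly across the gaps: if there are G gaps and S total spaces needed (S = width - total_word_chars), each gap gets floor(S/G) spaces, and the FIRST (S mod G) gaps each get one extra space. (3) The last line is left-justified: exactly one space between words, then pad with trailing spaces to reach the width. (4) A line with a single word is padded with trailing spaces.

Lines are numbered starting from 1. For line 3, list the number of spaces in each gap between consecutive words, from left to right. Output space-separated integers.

Answer: 2

Derivation:
Line 1: ['light'] (min_width=5, slack=9)
Line 2: ['waterfall'] (min_width=9, slack=5)
Line 3: ['message', 'tired'] (min_width=13, slack=1)
Line 4: ['program', 'valley'] (min_width=14, slack=0)
Line 5: ['north', 'banana'] (min_width=12, slack=2)
Line 6: ['diamond', 'forest'] (min_width=14, slack=0)
Line 7: ['as', 'problem'] (min_width=10, slack=4)
Line 8: ['banana', 'journey'] (min_width=14, slack=0)
Line 9: ['address'] (min_width=7, slack=7)
Line 10: ['elephant', 'music'] (min_width=14, slack=0)
Line 11: ['cherry', 'been'] (min_width=11, slack=3)
Line 12: ['microwave'] (min_width=9, slack=5)
Line 13: ['dirty', 'bright'] (min_width=12, slack=2)
Line 14: ['diamond'] (min_width=7, slack=7)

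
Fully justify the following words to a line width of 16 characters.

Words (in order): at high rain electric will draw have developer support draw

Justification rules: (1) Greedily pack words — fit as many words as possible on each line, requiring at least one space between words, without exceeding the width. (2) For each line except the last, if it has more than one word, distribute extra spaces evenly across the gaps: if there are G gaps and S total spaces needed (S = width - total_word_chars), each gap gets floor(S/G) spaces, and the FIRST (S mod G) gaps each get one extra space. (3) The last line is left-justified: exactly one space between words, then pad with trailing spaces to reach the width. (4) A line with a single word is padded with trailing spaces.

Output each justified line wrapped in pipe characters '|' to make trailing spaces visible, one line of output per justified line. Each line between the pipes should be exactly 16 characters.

Answer: |at   high   rain|
|electric    will|
|draw        have|
|developer       |
|support draw    |

Derivation:
Line 1: ['at', 'high', 'rain'] (min_width=12, slack=4)
Line 2: ['electric', 'will'] (min_width=13, slack=3)
Line 3: ['draw', 'have'] (min_width=9, slack=7)
Line 4: ['developer'] (min_width=9, slack=7)
Line 5: ['support', 'draw'] (min_width=12, slack=4)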